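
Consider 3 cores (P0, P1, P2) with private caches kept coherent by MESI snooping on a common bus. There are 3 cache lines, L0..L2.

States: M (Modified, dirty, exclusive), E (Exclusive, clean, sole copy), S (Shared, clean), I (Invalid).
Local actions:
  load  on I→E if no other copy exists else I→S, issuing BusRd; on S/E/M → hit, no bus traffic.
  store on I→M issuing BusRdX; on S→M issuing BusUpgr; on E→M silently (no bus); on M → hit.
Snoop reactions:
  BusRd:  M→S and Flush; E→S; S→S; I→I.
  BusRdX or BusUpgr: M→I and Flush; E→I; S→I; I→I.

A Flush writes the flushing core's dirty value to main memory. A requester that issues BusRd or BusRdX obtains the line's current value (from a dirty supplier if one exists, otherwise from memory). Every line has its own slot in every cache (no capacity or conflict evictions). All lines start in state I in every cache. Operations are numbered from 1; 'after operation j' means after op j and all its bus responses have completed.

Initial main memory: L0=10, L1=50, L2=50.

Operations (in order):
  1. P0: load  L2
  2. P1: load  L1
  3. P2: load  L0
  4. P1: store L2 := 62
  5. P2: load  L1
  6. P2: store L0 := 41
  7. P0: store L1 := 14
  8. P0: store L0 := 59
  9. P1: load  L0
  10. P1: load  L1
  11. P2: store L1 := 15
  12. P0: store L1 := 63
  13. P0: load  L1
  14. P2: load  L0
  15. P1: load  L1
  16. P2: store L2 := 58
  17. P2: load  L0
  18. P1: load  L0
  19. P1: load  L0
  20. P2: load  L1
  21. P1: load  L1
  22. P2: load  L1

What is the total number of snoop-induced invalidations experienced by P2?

invalidations = 3

  op1 P0: load  L2 → E/I/I on L2; bus BusRd; mem=50
  op2 P1: load  L1 → I/E/I on L1; bus BusRd; mem=50
  op3 P2: load  L0 → I/I/E on L0; bus BusRd; mem=10
  op4 P1: store L2 := 62 → I/M/I on L2; bus BusRdX; mem=50
  op5 P2: load  L1 → I/S/S on L1; bus BusRd; mem=50
  op6 P2: store L0 := 41 → I/I/M on L0; bus (none); mem=10
  op7 P0: store L1 := 14 → M/I/I on L1; bus BusRdX; mem=50
  op8 P0: store L0 := 59 → M/I/I on L0; bus BusRdX Flush; mem=41
  op9 P1: load  L0 → S/S/I on L0; bus BusRd Flush; mem=59
  op10 P1: load  L1 → S/S/I on L1; bus BusRd Flush; mem=14
  op11 P2: store L1 := 15 → I/I/M on L1; bus BusRdX; mem=14
  op12 P0: store L1 := 63 → M/I/I on L1; bus BusRdX Flush; mem=15
  op13 P0: load  L1 → M/I/I on L1; bus (none); mem=15
  op14 P2: load  L0 → S/S/S on L0; bus BusRd; mem=59
  op15 P1: load  L1 → S/S/I on L1; bus BusRd Flush; mem=63
  op16 P2: store L2 := 58 → I/I/M on L2; bus BusRdX Flush; mem=62
  op17 P2: load  L0 → S/S/S on L0; bus (none); mem=59
  op18 P1: load  L0 → S/S/S on L0; bus (none); mem=59
  op19 P1: load  L0 → S/S/S on L0; bus (none); mem=59
  op20 P2: load  L1 → S/S/S on L1; bus BusRd; mem=63
  op21 P1: load  L1 → S/S/S on L1; bus (none); mem=63
  op22 P2: load  L1 → S/S/S on L1; bus (none); mem=63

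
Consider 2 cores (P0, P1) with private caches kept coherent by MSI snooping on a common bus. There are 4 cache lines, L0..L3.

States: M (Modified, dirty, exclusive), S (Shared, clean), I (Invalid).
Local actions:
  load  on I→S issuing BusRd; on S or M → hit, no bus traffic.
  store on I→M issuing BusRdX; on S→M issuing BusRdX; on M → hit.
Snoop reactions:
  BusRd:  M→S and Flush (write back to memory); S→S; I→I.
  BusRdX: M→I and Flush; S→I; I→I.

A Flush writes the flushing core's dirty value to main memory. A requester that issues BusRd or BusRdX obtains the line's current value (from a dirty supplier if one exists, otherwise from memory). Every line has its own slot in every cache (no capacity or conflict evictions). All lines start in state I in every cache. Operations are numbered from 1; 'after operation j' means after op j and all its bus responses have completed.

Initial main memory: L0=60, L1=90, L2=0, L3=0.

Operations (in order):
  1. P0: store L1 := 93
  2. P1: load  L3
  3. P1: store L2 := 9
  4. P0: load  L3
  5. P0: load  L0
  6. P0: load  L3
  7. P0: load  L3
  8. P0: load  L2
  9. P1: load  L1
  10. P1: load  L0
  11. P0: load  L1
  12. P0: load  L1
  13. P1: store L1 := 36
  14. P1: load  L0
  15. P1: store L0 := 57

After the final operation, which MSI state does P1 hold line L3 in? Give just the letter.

[1] P0: store L1 := 93 | P0:M(93), P1:I | bus: BusRdX
[2] P1: load  L3 | P0:I, P1:S(0) | bus: BusRd
[3] P1: store L2 := 9 | P0:I, P1:M(9) | bus: BusRdX
[4] P0: load  L3 | P0:S(0), P1:S(0) | bus: BusRd
[5] P0: load  L0 | P0:S(60), P1:I | bus: BusRd
[6] P0: load  L3 | P0:S(0), P1:S(0) | bus: none
[7] P0: load  L3 | P0:S(0), P1:S(0) | bus: none
[8] P0: load  L2 | P0:S(9), P1:S(9) | bus: BusRd,Flush
[9] P1: load  L1 | P0:S(93), P1:S(93) | bus: BusRd,Flush
[10] P1: load  L0 | P0:S(60), P1:S(60) | bus: BusRd
[11] P0: load  L1 | P0:S(93), P1:S(93) | bus: none
[12] P0: load  L1 | P0:S(93), P1:S(93) | bus: none
[13] P1: store L1 := 36 | P0:I, P1:M(36) | bus: BusRdX
[14] P1: load  L0 | P0:S(60), P1:S(60) | bus: none
[15] P1: store L0 := 57 | P0:I, P1:M(57) | bus: BusRdX

state = S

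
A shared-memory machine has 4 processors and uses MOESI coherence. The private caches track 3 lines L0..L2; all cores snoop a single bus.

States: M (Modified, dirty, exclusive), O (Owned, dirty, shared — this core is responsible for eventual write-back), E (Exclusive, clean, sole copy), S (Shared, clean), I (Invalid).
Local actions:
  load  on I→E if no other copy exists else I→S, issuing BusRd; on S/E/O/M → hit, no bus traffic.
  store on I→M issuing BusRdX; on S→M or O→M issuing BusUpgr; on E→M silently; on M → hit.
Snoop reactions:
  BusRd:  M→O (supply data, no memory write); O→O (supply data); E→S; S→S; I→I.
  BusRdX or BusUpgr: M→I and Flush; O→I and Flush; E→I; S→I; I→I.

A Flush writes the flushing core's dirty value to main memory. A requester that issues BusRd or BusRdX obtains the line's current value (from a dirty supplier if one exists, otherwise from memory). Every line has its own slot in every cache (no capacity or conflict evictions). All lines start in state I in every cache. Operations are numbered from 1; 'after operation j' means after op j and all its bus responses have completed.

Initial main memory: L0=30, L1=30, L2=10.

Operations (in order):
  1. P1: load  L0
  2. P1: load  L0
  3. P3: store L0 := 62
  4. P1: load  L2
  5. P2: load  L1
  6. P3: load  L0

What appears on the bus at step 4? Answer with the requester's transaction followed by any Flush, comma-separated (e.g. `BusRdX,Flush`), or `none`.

bus = BusRd

  op1 P1: load  L0 → I/E/I/I on L0; bus BusRd; mem=30
  op2 P1: load  L0 → I/E/I/I on L0; bus (none); mem=30
  op3 P3: store L0 := 62 → I/I/I/M on L0; bus BusRdX; mem=30
  op4 P1: load  L2 → I/E/I/I on L2; bus BusRd; mem=10
  op5 P2: load  L1 → I/I/E/I on L1; bus BusRd; mem=30
  op6 P3: load  L0 → I/I/I/M on L0; bus (none); mem=30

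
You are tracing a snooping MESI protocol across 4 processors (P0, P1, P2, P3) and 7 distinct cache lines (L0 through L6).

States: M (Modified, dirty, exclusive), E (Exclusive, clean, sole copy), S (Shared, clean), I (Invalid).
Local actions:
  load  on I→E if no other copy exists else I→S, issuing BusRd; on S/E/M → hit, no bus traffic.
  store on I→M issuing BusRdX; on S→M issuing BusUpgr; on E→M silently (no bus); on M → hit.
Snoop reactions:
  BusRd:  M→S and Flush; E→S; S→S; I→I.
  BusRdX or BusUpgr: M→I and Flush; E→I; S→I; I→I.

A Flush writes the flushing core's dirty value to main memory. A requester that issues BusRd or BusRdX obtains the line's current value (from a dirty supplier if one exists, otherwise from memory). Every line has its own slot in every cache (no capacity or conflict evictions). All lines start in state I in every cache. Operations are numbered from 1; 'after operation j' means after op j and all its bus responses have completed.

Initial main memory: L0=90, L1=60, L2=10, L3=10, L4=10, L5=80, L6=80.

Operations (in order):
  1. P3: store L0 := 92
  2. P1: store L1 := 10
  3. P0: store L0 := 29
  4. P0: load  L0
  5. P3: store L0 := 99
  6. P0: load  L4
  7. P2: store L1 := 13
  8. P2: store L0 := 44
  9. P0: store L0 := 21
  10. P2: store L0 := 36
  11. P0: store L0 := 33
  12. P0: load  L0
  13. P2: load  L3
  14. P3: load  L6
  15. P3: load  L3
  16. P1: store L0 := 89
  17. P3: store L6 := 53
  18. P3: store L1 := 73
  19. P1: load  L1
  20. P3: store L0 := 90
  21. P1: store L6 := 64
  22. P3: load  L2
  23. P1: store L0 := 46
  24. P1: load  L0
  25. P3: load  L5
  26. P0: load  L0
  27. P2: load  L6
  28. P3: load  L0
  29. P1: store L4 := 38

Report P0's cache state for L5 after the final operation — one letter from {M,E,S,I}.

  op1 P3: store L0 := 92 → I/I/I/M on L0; bus BusRdX; mem=90
  op2 P1: store L1 := 10 → I/M/I/I on L1; bus BusRdX; mem=60
  op3 P0: store L0 := 29 → M/I/I/I on L0; bus BusRdX Flush; mem=92
  op4 P0: load  L0 → M/I/I/I on L0; bus (none); mem=92
  op5 P3: store L0 := 99 → I/I/I/M on L0; bus BusRdX Flush; mem=29
  op6 P0: load  L4 → E/I/I/I on L4; bus BusRd; mem=10
  op7 P2: store L1 := 13 → I/I/M/I on L1; bus BusRdX Flush; mem=10
  op8 P2: store L0 := 44 → I/I/M/I on L0; bus BusRdX Flush; mem=99
  op9 P0: store L0 := 21 → M/I/I/I on L0; bus BusRdX Flush; mem=44
  op10 P2: store L0 := 36 → I/I/M/I on L0; bus BusRdX Flush; mem=21
  op11 P0: store L0 := 33 → M/I/I/I on L0; bus BusRdX Flush; mem=36
  op12 P0: load  L0 → M/I/I/I on L0; bus (none); mem=36
  op13 P2: load  L3 → I/I/E/I on L3; bus BusRd; mem=10
  op14 P3: load  L6 → I/I/I/E on L6; bus BusRd; mem=80
  op15 P3: load  L3 → I/I/S/S on L3; bus BusRd; mem=10
  op16 P1: store L0 := 89 → I/M/I/I on L0; bus BusRdX Flush; mem=33
  op17 P3: store L6 := 53 → I/I/I/M on L6; bus (none); mem=80
  op18 P3: store L1 := 73 → I/I/I/M on L1; bus BusRdX Flush; mem=13
  op19 P1: load  L1 → I/S/I/S on L1; bus BusRd Flush; mem=73
  op20 P3: store L0 := 90 → I/I/I/M on L0; bus BusRdX Flush; mem=89
  op21 P1: store L6 := 64 → I/M/I/I on L6; bus BusRdX Flush; mem=53
  op22 P3: load  L2 → I/I/I/E on L2; bus BusRd; mem=10
  op23 P1: store L0 := 46 → I/M/I/I on L0; bus BusRdX Flush; mem=90
  op24 P1: load  L0 → I/M/I/I on L0; bus (none); mem=90
  op25 P3: load  L5 → I/I/I/E on L5; bus BusRd; mem=80
  op26 P0: load  L0 → S/S/I/I on L0; bus BusRd Flush; mem=46
  op27 P2: load  L6 → I/S/S/I on L6; bus BusRd Flush; mem=64
  op28 P3: load  L0 → S/S/I/S on L0; bus BusRd; mem=46
  op29 P1: store L4 := 38 → I/M/I/I on L4; bus BusRdX; mem=10

state = I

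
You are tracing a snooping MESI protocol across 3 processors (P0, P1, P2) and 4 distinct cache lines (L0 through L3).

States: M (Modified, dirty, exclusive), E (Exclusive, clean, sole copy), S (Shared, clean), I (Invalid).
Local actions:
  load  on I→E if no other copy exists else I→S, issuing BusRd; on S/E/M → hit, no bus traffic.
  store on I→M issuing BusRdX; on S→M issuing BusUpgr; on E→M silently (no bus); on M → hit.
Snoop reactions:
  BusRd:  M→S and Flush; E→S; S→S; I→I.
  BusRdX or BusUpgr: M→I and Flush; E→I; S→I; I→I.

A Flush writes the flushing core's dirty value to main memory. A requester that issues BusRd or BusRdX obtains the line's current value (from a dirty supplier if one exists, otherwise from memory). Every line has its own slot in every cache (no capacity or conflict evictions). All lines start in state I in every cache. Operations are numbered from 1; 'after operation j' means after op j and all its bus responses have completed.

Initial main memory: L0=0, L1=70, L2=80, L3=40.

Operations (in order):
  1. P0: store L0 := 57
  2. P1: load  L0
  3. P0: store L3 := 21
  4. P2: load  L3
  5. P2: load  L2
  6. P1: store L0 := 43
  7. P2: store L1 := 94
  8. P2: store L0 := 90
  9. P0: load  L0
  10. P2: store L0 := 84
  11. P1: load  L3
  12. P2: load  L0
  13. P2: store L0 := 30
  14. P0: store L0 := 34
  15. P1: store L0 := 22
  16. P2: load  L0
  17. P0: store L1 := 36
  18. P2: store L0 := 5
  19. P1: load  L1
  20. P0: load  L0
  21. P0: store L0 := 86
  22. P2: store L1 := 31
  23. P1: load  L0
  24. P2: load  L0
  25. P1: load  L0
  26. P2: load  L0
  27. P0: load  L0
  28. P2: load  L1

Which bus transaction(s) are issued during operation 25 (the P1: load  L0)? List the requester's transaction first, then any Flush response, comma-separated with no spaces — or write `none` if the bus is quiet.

bus = none

1. P0: store L0 := 57  bus=[BusRdX]  L0: P0=M P1=I P2=I  mem[L0]=0
2. P1: load  L0  bus=[BusRd,Flush]  L0: P0=S P1=S P2=I  mem[L0]=57
3. P0: store L3 := 21  bus=[BusRdX]  L3: P0=M P1=I P2=I  mem[L3]=40
4. P2: load  L3  bus=[BusRd,Flush]  L3: P0=S P1=I P2=S  mem[L3]=21
5. P2: load  L2  bus=[BusRd]  L2: P0=I P1=I P2=E  mem[L2]=80
6. P1: store L0 := 43  bus=[BusUpgr]  L0: P0=I P1=M P2=I  mem[L0]=57
7. P2: store L1 := 94  bus=[BusRdX]  L1: P0=I P1=I P2=M  mem[L1]=70
8. P2: store L0 := 90  bus=[BusRdX,Flush]  L0: P0=I P1=I P2=M  mem[L0]=43
9. P0: load  L0  bus=[BusRd,Flush]  L0: P0=S P1=I P2=S  mem[L0]=90
10. P2: store L0 := 84  bus=[BusUpgr]  L0: P0=I P1=I P2=M  mem[L0]=90
11. P1: load  L3  bus=[BusRd]  L3: P0=S P1=S P2=S  mem[L3]=21
12. P2: load  L0  bus=[-]  L0: P0=I P1=I P2=M  mem[L0]=90
13. P2: store L0 := 30  bus=[-]  L0: P0=I P1=I P2=M  mem[L0]=90
14. P0: store L0 := 34  bus=[BusRdX,Flush]  L0: P0=M P1=I P2=I  mem[L0]=30
15. P1: store L0 := 22  bus=[BusRdX,Flush]  L0: P0=I P1=M P2=I  mem[L0]=34
16. P2: load  L0  bus=[BusRd,Flush]  L0: P0=I P1=S P2=S  mem[L0]=22
17. P0: store L1 := 36  bus=[BusRdX,Flush]  L1: P0=M P1=I P2=I  mem[L1]=94
18. P2: store L0 := 5  bus=[BusUpgr]  L0: P0=I P1=I P2=M  mem[L0]=22
19. P1: load  L1  bus=[BusRd,Flush]  L1: P0=S P1=S P2=I  mem[L1]=36
20. P0: load  L0  bus=[BusRd,Flush]  L0: P0=S P1=I P2=S  mem[L0]=5
21. P0: store L0 := 86  bus=[BusUpgr]  L0: P0=M P1=I P2=I  mem[L0]=5
22. P2: store L1 := 31  bus=[BusRdX]  L1: P0=I P1=I P2=M  mem[L1]=36
23. P1: load  L0  bus=[BusRd,Flush]  L0: P0=S P1=S P2=I  mem[L0]=86
24. P2: load  L0  bus=[BusRd]  L0: P0=S P1=S P2=S  mem[L0]=86
25. P1: load  L0  bus=[-]  L0: P0=S P1=S P2=S  mem[L0]=86
26. P2: load  L0  bus=[-]  L0: P0=S P1=S P2=S  mem[L0]=86
27. P0: load  L0  bus=[-]  L0: P0=S P1=S P2=S  mem[L0]=86
28. P2: load  L1  bus=[-]  L1: P0=I P1=I P2=M  mem[L1]=36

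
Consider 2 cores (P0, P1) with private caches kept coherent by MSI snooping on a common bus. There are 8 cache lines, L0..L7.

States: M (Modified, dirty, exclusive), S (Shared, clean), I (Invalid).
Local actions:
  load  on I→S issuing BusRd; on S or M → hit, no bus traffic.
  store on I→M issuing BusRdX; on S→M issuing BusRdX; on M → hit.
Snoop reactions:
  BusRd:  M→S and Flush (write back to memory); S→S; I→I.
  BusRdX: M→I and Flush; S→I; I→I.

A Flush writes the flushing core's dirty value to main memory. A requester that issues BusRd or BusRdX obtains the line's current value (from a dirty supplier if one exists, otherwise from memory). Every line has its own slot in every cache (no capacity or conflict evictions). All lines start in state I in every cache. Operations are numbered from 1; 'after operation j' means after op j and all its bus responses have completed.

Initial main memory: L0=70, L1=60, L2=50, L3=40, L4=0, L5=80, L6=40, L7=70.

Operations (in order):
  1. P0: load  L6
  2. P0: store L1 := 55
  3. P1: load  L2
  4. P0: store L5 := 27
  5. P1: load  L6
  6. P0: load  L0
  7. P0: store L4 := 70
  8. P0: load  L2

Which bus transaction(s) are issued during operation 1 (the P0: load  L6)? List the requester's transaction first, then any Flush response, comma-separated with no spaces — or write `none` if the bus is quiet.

bus = BusRd

[1] P0: load  L6 | P0:S(40), P1:I | bus: BusRd
[2] P0: store L1 := 55 | P0:M(55), P1:I | bus: BusRdX
[3] P1: load  L2 | P0:I, P1:S(50) | bus: BusRd
[4] P0: store L5 := 27 | P0:M(27), P1:I | bus: BusRdX
[5] P1: load  L6 | P0:S(40), P1:S(40) | bus: BusRd
[6] P0: load  L0 | P0:S(70), P1:I | bus: BusRd
[7] P0: store L4 := 70 | P0:M(70), P1:I | bus: BusRdX
[8] P0: load  L2 | P0:S(50), P1:S(50) | bus: BusRd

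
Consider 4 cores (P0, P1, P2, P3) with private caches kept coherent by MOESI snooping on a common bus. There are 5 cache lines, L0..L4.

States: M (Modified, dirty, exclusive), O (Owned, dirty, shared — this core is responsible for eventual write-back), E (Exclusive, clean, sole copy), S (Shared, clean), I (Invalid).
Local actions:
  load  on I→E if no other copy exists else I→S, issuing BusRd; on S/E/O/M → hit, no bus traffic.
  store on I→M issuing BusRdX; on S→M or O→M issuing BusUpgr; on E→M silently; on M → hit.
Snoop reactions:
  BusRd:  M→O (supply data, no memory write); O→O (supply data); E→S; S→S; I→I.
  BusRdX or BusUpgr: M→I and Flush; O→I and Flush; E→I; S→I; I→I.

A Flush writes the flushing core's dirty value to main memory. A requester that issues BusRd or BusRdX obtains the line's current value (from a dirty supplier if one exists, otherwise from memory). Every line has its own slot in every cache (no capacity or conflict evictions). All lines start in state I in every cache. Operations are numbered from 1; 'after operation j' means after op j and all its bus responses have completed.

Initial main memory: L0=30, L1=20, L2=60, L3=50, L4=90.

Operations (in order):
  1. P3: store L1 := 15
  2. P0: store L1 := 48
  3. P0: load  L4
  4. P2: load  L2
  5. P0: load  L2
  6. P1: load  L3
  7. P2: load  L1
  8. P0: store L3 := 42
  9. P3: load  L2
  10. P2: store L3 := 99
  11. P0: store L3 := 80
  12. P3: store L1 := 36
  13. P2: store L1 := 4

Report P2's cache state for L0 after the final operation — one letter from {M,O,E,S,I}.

state = I

  op1 P3: store L1 := 15 → I/I/I/M on L1; bus BusRdX; mem=20
  op2 P0: store L1 := 48 → M/I/I/I on L1; bus BusRdX Flush; mem=15
  op3 P0: load  L4 → E/I/I/I on L4; bus BusRd; mem=90
  op4 P2: load  L2 → I/I/E/I on L2; bus BusRd; mem=60
  op5 P0: load  L2 → S/I/S/I on L2; bus BusRd; mem=60
  op6 P1: load  L3 → I/E/I/I on L3; bus BusRd; mem=50
  op7 P2: load  L1 → O/I/S/I on L1; bus BusRd; mem=15
  op8 P0: store L3 := 42 → M/I/I/I on L3; bus BusRdX; mem=50
  op9 P3: load  L2 → S/I/S/S on L2; bus BusRd; mem=60
  op10 P2: store L3 := 99 → I/I/M/I on L3; bus BusRdX Flush; mem=42
  op11 P0: store L3 := 80 → M/I/I/I on L3; bus BusRdX Flush; mem=99
  op12 P3: store L1 := 36 → I/I/I/M on L1; bus BusRdX Flush; mem=48
  op13 P2: store L1 := 4 → I/I/M/I on L1; bus BusRdX Flush; mem=36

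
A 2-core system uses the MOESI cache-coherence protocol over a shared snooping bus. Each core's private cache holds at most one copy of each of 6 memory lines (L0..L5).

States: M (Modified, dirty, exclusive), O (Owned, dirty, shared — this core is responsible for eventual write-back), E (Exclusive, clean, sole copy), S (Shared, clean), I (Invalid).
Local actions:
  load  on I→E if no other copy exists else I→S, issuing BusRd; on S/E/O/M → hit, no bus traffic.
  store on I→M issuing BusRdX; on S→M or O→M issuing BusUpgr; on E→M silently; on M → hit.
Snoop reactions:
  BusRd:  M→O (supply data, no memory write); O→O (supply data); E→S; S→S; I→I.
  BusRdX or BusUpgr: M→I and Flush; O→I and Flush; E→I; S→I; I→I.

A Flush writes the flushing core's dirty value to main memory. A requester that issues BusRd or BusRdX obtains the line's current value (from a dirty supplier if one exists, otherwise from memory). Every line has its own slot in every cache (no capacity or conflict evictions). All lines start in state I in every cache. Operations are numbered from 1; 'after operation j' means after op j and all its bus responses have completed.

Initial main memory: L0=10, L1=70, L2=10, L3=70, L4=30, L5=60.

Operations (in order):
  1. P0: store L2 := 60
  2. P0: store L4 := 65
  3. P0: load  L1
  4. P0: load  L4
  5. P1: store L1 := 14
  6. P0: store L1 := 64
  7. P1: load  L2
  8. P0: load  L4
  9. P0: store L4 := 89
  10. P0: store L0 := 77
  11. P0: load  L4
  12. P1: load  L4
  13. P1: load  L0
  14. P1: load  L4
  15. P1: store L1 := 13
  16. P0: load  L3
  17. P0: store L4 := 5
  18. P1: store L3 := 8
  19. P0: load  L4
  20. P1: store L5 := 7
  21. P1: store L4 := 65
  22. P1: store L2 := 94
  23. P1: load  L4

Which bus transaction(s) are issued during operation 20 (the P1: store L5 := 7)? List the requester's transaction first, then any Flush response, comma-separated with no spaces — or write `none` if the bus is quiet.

1. P0: store L2 := 60  bus=[BusRdX]  L2: P0=M P1=I  mem[L2]=10
2. P0: store L4 := 65  bus=[BusRdX]  L4: P0=M P1=I  mem[L4]=30
3. P0: load  L1  bus=[BusRd]  L1: P0=E P1=I  mem[L1]=70
4. P0: load  L4  bus=[-]  L4: P0=M P1=I  mem[L4]=30
5. P1: store L1 := 14  bus=[BusRdX]  L1: P0=I P1=M  mem[L1]=70
6. P0: store L1 := 64  bus=[BusRdX,Flush]  L1: P0=M P1=I  mem[L1]=14
7. P1: load  L2  bus=[BusRd]  L2: P0=O P1=S  mem[L2]=10
8. P0: load  L4  bus=[-]  L4: P0=M P1=I  mem[L4]=30
9. P0: store L4 := 89  bus=[-]  L4: P0=M P1=I  mem[L4]=30
10. P0: store L0 := 77  bus=[BusRdX]  L0: P0=M P1=I  mem[L0]=10
11. P0: load  L4  bus=[-]  L4: P0=M P1=I  mem[L4]=30
12. P1: load  L4  bus=[BusRd]  L4: P0=O P1=S  mem[L4]=30
13. P1: load  L0  bus=[BusRd]  L0: P0=O P1=S  mem[L0]=10
14. P1: load  L4  bus=[-]  L4: P0=O P1=S  mem[L4]=30
15. P1: store L1 := 13  bus=[BusRdX,Flush]  L1: P0=I P1=M  mem[L1]=64
16. P0: load  L3  bus=[BusRd]  L3: P0=E P1=I  mem[L3]=70
17. P0: store L4 := 5  bus=[BusUpgr]  L4: P0=M P1=I  mem[L4]=30
18. P1: store L3 := 8  bus=[BusRdX]  L3: P0=I P1=M  mem[L3]=70
19. P0: load  L4  bus=[-]  L4: P0=M P1=I  mem[L4]=30
20. P1: store L5 := 7  bus=[BusRdX]  L5: P0=I P1=M  mem[L5]=60
21. P1: store L4 := 65  bus=[BusRdX,Flush]  L4: P0=I P1=M  mem[L4]=5
22. P1: store L2 := 94  bus=[BusUpgr,Flush]  L2: P0=I P1=M  mem[L2]=60
23. P1: load  L4  bus=[-]  L4: P0=I P1=M  mem[L4]=5

bus = BusRdX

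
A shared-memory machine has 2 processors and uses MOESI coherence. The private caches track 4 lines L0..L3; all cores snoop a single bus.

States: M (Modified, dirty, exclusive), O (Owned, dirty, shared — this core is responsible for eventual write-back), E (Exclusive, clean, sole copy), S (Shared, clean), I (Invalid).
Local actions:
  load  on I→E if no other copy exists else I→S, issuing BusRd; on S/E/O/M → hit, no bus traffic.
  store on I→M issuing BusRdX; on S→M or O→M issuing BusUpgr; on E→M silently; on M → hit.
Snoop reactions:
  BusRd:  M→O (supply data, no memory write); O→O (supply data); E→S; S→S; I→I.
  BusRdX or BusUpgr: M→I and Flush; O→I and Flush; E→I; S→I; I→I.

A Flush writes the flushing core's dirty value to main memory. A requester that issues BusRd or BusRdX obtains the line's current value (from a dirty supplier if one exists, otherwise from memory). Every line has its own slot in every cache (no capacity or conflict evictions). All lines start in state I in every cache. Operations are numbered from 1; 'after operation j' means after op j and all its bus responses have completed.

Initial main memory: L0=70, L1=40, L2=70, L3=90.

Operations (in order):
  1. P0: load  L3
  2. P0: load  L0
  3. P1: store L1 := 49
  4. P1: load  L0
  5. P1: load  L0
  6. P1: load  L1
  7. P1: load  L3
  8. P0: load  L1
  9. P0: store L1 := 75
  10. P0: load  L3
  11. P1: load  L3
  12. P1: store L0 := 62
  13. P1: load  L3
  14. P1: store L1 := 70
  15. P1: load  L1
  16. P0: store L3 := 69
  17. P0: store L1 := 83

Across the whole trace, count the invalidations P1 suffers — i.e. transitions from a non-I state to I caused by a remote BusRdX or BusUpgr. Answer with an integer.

1. P0: load  L3  bus=[BusRd]  L3: P0=E P1=I  mem[L3]=90
2. P0: load  L0  bus=[BusRd]  L0: P0=E P1=I  mem[L0]=70
3. P1: store L1 := 49  bus=[BusRdX]  L1: P0=I P1=M  mem[L1]=40
4. P1: load  L0  bus=[BusRd]  L0: P0=S P1=S  mem[L0]=70
5. P1: load  L0  bus=[-]  L0: P0=S P1=S  mem[L0]=70
6. P1: load  L1  bus=[-]  L1: P0=I P1=M  mem[L1]=40
7. P1: load  L3  bus=[BusRd]  L3: P0=S P1=S  mem[L3]=90
8. P0: load  L1  bus=[BusRd]  L1: P0=S P1=O  mem[L1]=40
9. P0: store L1 := 75  bus=[BusUpgr,Flush]  L1: P0=M P1=I  mem[L1]=49
10. P0: load  L3  bus=[-]  L3: P0=S P1=S  mem[L3]=90
11. P1: load  L3  bus=[-]  L3: P0=S P1=S  mem[L3]=90
12. P1: store L0 := 62  bus=[BusUpgr]  L0: P0=I P1=M  mem[L0]=70
13. P1: load  L3  bus=[-]  L3: P0=S P1=S  mem[L3]=90
14. P1: store L1 := 70  bus=[BusRdX,Flush]  L1: P0=I P1=M  mem[L1]=75
15. P1: load  L1  bus=[-]  L1: P0=I P1=M  mem[L1]=75
16. P0: store L3 := 69  bus=[BusUpgr]  L3: P0=M P1=I  mem[L3]=90
17. P0: store L1 := 83  bus=[BusRdX,Flush]  L1: P0=M P1=I  mem[L1]=70

invalidations = 3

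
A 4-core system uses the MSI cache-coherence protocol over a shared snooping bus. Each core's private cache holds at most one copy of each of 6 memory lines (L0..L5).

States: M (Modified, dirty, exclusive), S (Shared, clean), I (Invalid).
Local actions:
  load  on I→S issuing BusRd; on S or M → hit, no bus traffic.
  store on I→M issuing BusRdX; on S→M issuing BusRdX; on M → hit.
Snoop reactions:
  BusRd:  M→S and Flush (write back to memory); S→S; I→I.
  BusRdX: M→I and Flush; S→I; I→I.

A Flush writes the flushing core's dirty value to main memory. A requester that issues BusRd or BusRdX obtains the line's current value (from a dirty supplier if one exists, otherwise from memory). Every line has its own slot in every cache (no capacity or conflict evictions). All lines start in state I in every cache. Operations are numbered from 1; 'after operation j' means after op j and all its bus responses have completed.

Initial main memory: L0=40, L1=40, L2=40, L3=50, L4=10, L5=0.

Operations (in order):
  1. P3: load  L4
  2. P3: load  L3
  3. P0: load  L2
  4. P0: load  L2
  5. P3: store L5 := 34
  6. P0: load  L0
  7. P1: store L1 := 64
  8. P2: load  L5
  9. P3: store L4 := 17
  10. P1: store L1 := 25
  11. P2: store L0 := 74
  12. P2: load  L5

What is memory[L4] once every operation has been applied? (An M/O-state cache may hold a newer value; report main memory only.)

memory[L4] = 10

1. P3: load  L4  bus=[BusRd]  L4: P0=I P1=I P2=I P3=S  mem[L4]=10
2. P3: load  L3  bus=[BusRd]  L3: P0=I P1=I P2=I P3=S  mem[L3]=50
3. P0: load  L2  bus=[BusRd]  L2: P0=S P1=I P2=I P3=I  mem[L2]=40
4. P0: load  L2  bus=[-]  L2: P0=S P1=I P2=I P3=I  mem[L2]=40
5. P3: store L5 := 34  bus=[BusRdX]  L5: P0=I P1=I P2=I P3=M  mem[L5]=0
6. P0: load  L0  bus=[BusRd]  L0: P0=S P1=I P2=I P3=I  mem[L0]=40
7. P1: store L1 := 64  bus=[BusRdX]  L1: P0=I P1=M P2=I P3=I  mem[L1]=40
8. P2: load  L5  bus=[BusRd,Flush]  L5: P0=I P1=I P2=S P3=S  mem[L5]=34
9. P3: store L4 := 17  bus=[BusRdX]  L4: P0=I P1=I P2=I P3=M  mem[L4]=10
10. P1: store L1 := 25  bus=[-]  L1: P0=I P1=M P2=I P3=I  mem[L1]=40
11. P2: store L0 := 74  bus=[BusRdX]  L0: P0=I P1=I P2=M P3=I  mem[L0]=40
12. P2: load  L5  bus=[-]  L5: P0=I P1=I P2=S P3=S  mem[L5]=34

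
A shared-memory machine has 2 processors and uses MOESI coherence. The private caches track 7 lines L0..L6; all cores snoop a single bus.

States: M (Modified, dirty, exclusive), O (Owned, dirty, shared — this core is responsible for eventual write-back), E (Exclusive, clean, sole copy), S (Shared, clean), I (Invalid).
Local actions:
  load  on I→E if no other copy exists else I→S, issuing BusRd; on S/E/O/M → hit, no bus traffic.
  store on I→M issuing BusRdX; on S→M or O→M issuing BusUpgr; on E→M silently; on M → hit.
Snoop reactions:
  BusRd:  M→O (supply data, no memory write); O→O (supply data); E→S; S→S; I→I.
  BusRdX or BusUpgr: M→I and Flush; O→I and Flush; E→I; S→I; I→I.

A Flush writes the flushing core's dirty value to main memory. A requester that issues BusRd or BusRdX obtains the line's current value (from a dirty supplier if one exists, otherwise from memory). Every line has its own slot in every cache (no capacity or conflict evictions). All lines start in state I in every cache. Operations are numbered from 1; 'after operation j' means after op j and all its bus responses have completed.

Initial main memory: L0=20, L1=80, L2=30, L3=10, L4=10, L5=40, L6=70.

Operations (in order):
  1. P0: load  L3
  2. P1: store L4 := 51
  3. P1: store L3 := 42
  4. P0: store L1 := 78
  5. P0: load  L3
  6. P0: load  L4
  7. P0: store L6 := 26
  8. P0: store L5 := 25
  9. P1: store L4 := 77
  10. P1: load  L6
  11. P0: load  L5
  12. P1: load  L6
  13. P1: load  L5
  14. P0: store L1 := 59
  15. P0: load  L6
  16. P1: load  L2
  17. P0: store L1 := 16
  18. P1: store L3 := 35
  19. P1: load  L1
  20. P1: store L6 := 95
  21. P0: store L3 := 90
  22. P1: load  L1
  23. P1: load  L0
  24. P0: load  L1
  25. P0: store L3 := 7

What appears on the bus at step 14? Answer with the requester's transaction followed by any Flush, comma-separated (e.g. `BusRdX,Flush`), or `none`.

1. P0: load  L3  bus=[BusRd]  L3: P0=E P1=I  mem[L3]=10
2. P1: store L4 := 51  bus=[BusRdX]  L4: P0=I P1=M  mem[L4]=10
3. P1: store L3 := 42  bus=[BusRdX]  L3: P0=I P1=M  mem[L3]=10
4. P0: store L1 := 78  bus=[BusRdX]  L1: P0=M P1=I  mem[L1]=80
5. P0: load  L3  bus=[BusRd]  L3: P0=S P1=O  mem[L3]=10
6. P0: load  L4  bus=[BusRd]  L4: P0=S P1=O  mem[L4]=10
7. P0: store L6 := 26  bus=[BusRdX]  L6: P0=M P1=I  mem[L6]=70
8. P0: store L5 := 25  bus=[BusRdX]  L5: P0=M P1=I  mem[L5]=40
9. P1: store L4 := 77  bus=[BusUpgr]  L4: P0=I P1=M  mem[L4]=10
10. P1: load  L6  bus=[BusRd]  L6: P0=O P1=S  mem[L6]=70
11. P0: load  L5  bus=[-]  L5: P0=M P1=I  mem[L5]=40
12. P1: load  L6  bus=[-]  L6: P0=O P1=S  mem[L6]=70
13. P1: load  L5  bus=[BusRd]  L5: P0=O P1=S  mem[L5]=40
14. P0: store L1 := 59  bus=[-]  L1: P0=M P1=I  mem[L1]=80
15. P0: load  L6  bus=[-]  L6: P0=O P1=S  mem[L6]=70
16. P1: load  L2  bus=[BusRd]  L2: P0=I P1=E  mem[L2]=30
17. P0: store L1 := 16  bus=[-]  L1: P0=M P1=I  mem[L1]=80
18. P1: store L3 := 35  bus=[BusUpgr]  L3: P0=I P1=M  mem[L3]=10
19. P1: load  L1  bus=[BusRd]  L1: P0=O P1=S  mem[L1]=80
20. P1: store L6 := 95  bus=[BusUpgr,Flush]  L6: P0=I P1=M  mem[L6]=26
21. P0: store L3 := 90  bus=[BusRdX,Flush]  L3: P0=M P1=I  mem[L3]=35
22. P1: load  L1  bus=[-]  L1: P0=O P1=S  mem[L1]=80
23. P1: load  L0  bus=[BusRd]  L0: P0=I P1=E  mem[L0]=20
24. P0: load  L1  bus=[-]  L1: P0=O P1=S  mem[L1]=80
25. P0: store L3 := 7  bus=[-]  L3: P0=M P1=I  mem[L3]=35

bus = none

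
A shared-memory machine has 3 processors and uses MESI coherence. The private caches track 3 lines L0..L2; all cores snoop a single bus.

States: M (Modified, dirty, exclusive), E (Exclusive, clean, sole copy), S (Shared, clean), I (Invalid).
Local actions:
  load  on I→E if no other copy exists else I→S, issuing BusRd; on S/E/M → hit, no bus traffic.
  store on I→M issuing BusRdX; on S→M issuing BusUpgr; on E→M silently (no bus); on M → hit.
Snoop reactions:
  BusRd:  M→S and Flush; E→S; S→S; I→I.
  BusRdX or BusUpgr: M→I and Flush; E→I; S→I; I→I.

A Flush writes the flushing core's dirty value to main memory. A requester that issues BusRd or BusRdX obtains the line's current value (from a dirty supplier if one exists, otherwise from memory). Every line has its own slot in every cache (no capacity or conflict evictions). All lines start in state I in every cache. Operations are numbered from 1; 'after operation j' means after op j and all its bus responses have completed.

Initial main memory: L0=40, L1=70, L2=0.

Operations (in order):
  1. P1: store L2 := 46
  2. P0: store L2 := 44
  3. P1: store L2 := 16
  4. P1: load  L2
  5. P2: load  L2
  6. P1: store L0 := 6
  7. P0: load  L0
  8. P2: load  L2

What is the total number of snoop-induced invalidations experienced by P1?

  op1 P1: store L2 := 46 → I/M/I on L2; bus BusRdX; mem=0
  op2 P0: store L2 := 44 → M/I/I on L2; bus BusRdX Flush; mem=46
  op3 P1: store L2 := 16 → I/M/I on L2; bus BusRdX Flush; mem=44
  op4 P1: load  L2 → I/M/I on L2; bus (none); mem=44
  op5 P2: load  L2 → I/S/S on L2; bus BusRd Flush; mem=16
  op6 P1: store L0 := 6 → I/M/I on L0; bus BusRdX; mem=40
  op7 P0: load  L0 → S/S/I on L0; bus BusRd Flush; mem=6
  op8 P2: load  L2 → I/S/S on L2; bus (none); mem=16

invalidations = 1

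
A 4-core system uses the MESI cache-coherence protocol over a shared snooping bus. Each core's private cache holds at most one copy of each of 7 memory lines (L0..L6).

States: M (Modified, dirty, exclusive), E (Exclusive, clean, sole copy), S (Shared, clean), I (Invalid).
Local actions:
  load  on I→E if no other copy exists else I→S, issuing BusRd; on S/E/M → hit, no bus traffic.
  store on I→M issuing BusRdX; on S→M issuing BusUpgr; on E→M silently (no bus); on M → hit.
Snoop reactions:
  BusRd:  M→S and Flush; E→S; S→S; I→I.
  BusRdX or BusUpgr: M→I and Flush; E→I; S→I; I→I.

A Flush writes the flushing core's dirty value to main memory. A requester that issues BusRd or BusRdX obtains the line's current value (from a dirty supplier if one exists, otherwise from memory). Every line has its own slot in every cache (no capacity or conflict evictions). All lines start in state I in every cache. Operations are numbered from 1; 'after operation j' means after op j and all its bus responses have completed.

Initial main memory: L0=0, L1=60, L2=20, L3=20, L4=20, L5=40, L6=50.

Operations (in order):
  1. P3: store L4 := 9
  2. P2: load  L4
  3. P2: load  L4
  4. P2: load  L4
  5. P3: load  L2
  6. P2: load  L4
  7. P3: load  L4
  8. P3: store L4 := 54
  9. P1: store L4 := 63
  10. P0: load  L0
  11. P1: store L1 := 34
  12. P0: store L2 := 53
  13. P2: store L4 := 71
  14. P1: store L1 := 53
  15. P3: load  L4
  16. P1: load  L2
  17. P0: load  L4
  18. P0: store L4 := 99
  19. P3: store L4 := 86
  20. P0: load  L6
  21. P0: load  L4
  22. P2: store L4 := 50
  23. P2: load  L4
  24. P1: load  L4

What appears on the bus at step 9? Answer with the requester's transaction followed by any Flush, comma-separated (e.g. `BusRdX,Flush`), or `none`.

1. P3: store L4 := 9  bus=[BusRdX]  L4: P0=I P1=I P2=I P3=M  mem[L4]=20
2. P2: load  L4  bus=[BusRd,Flush]  L4: P0=I P1=I P2=S P3=S  mem[L4]=9
3. P2: load  L4  bus=[-]  L4: P0=I P1=I P2=S P3=S  mem[L4]=9
4. P2: load  L4  bus=[-]  L4: P0=I P1=I P2=S P3=S  mem[L4]=9
5. P3: load  L2  bus=[BusRd]  L2: P0=I P1=I P2=I P3=E  mem[L2]=20
6. P2: load  L4  bus=[-]  L4: P0=I P1=I P2=S P3=S  mem[L4]=9
7. P3: load  L4  bus=[-]  L4: P0=I P1=I P2=S P3=S  mem[L4]=9
8. P3: store L4 := 54  bus=[BusUpgr]  L4: P0=I P1=I P2=I P3=M  mem[L4]=9
9. P1: store L4 := 63  bus=[BusRdX,Flush]  L4: P0=I P1=M P2=I P3=I  mem[L4]=54
10. P0: load  L0  bus=[BusRd]  L0: P0=E P1=I P2=I P3=I  mem[L0]=0
11. P1: store L1 := 34  bus=[BusRdX]  L1: P0=I P1=M P2=I P3=I  mem[L1]=60
12. P0: store L2 := 53  bus=[BusRdX]  L2: P0=M P1=I P2=I P3=I  mem[L2]=20
13. P2: store L4 := 71  bus=[BusRdX,Flush]  L4: P0=I P1=I P2=M P3=I  mem[L4]=63
14. P1: store L1 := 53  bus=[-]  L1: P0=I P1=M P2=I P3=I  mem[L1]=60
15. P3: load  L4  bus=[BusRd,Flush]  L4: P0=I P1=I P2=S P3=S  mem[L4]=71
16. P1: load  L2  bus=[BusRd,Flush]  L2: P0=S P1=S P2=I P3=I  mem[L2]=53
17. P0: load  L4  bus=[BusRd]  L4: P0=S P1=I P2=S P3=S  mem[L4]=71
18. P0: store L4 := 99  bus=[BusUpgr]  L4: P0=M P1=I P2=I P3=I  mem[L4]=71
19. P3: store L4 := 86  bus=[BusRdX,Flush]  L4: P0=I P1=I P2=I P3=M  mem[L4]=99
20. P0: load  L6  bus=[BusRd]  L6: P0=E P1=I P2=I P3=I  mem[L6]=50
21. P0: load  L4  bus=[BusRd,Flush]  L4: P0=S P1=I P2=I P3=S  mem[L4]=86
22. P2: store L4 := 50  bus=[BusRdX]  L4: P0=I P1=I P2=M P3=I  mem[L4]=86
23. P2: load  L4  bus=[-]  L4: P0=I P1=I P2=M P3=I  mem[L4]=86
24. P1: load  L4  bus=[BusRd,Flush]  L4: P0=I P1=S P2=S P3=I  mem[L4]=50

bus = BusRdX,Flush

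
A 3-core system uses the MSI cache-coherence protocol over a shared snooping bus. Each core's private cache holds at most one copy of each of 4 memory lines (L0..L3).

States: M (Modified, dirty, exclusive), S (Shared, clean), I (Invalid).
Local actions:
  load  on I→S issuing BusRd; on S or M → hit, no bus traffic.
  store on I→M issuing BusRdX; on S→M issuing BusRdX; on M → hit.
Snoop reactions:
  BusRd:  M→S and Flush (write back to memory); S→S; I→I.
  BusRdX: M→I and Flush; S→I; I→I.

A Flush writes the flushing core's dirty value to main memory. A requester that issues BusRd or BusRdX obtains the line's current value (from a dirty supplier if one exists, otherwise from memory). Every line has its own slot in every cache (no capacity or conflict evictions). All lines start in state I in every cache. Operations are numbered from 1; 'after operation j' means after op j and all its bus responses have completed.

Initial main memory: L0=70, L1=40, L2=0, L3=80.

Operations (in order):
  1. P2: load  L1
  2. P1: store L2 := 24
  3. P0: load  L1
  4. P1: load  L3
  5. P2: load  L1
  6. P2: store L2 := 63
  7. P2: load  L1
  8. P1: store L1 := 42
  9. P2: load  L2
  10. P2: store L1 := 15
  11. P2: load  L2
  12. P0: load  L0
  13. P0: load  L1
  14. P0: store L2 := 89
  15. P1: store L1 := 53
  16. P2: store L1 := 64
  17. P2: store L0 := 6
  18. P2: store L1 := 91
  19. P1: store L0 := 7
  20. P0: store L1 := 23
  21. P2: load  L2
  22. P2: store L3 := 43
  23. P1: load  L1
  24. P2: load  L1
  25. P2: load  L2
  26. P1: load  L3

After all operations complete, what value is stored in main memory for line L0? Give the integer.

memory[L0] = 6

  op1 P2: load  L1 → I/I/S on L1; bus BusRd; mem=40
  op2 P1: store L2 := 24 → I/M/I on L2; bus BusRdX; mem=0
  op3 P0: load  L1 → S/I/S on L1; bus BusRd; mem=40
  op4 P1: load  L3 → I/S/I on L3; bus BusRd; mem=80
  op5 P2: load  L1 → S/I/S on L1; bus (none); mem=40
  op6 P2: store L2 := 63 → I/I/M on L2; bus BusRdX Flush; mem=24
  op7 P2: load  L1 → S/I/S on L1; bus (none); mem=40
  op8 P1: store L1 := 42 → I/M/I on L1; bus BusRdX; mem=40
  op9 P2: load  L2 → I/I/M on L2; bus (none); mem=24
  op10 P2: store L1 := 15 → I/I/M on L1; bus BusRdX Flush; mem=42
  op11 P2: load  L2 → I/I/M on L2; bus (none); mem=24
  op12 P0: load  L0 → S/I/I on L0; bus BusRd; mem=70
  op13 P0: load  L1 → S/I/S on L1; bus BusRd Flush; mem=15
  op14 P0: store L2 := 89 → M/I/I on L2; bus BusRdX Flush; mem=63
  op15 P1: store L1 := 53 → I/M/I on L1; bus BusRdX; mem=15
  op16 P2: store L1 := 64 → I/I/M on L1; bus BusRdX Flush; mem=53
  op17 P2: store L0 := 6 → I/I/M on L0; bus BusRdX; mem=70
  op18 P2: store L1 := 91 → I/I/M on L1; bus (none); mem=53
  op19 P1: store L0 := 7 → I/M/I on L0; bus BusRdX Flush; mem=6
  op20 P0: store L1 := 23 → M/I/I on L1; bus BusRdX Flush; mem=91
  op21 P2: load  L2 → S/I/S on L2; bus BusRd Flush; mem=89
  op22 P2: store L3 := 43 → I/I/M on L3; bus BusRdX; mem=80
  op23 P1: load  L1 → S/S/I on L1; bus BusRd Flush; mem=23
  op24 P2: load  L1 → S/S/S on L1; bus BusRd; mem=23
  op25 P2: load  L2 → S/I/S on L2; bus (none); mem=89
  op26 P1: load  L3 → I/S/S on L3; bus BusRd Flush; mem=43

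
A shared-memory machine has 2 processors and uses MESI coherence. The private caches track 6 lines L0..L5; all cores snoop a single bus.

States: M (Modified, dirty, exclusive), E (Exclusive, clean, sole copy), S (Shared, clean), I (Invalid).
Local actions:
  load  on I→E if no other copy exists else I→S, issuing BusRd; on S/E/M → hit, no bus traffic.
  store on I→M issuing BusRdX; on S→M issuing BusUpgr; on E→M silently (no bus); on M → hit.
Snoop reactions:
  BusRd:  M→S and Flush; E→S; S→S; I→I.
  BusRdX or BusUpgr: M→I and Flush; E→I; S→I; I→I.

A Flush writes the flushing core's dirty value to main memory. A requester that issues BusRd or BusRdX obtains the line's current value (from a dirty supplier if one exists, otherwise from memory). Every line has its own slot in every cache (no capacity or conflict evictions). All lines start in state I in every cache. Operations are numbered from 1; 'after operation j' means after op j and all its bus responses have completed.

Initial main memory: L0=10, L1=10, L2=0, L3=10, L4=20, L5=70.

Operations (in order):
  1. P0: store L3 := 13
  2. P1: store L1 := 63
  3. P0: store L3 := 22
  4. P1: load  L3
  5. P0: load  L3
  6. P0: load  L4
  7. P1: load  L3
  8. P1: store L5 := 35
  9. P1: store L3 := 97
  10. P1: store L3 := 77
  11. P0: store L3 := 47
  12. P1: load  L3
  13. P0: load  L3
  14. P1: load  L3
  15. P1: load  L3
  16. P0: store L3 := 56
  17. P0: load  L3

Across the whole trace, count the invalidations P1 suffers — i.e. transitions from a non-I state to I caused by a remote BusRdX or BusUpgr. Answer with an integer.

invalidations = 2

  op1 P0: store L3 := 13 → M/I on L3; bus BusRdX; mem=10
  op2 P1: store L1 := 63 → I/M on L1; bus BusRdX; mem=10
  op3 P0: store L3 := 22 → M/I on L3; bus (none); mem=10
  op4 P1: load  L3 → S/S on L3; bus BusRd Flush; mem=22
  op5 P0: load  L3 → S/S on L3; bus (none); mem=22
  op6 P0: load  L4 → E/I on L4; bus BusRd; mem=20
  op7 P1: load  L3 → S/S on L3; bus (none); mem=22
  op8 P1: store L5 := 35 → I/M on L5; bus BusRdX; mem=70
  op9 P1: store L3 := 97 → I/M on L3; bus BusUpgr; mem=22
  op10 P1: store L3 := 77 → I/M on L3; bus (none); mem=22
  op11 P0: store L3 := 47 → M/I on L3; bus BusRdX Flush; mem=77
  op12 P1: load  L3 → S/S on L3; bus BusRd Flush; mem=47
  op13 P0: load  L3 → S/S on L3; bus (none); mem=47
  op14 P1: load  L3 → S/S on L3; bus (none); mem=47
  op15 P1: load  L3 → S/S on L3; bus (none); mem=47
  op16 P0: store L3 := 56 → M/I on L3; bus BusUpgr; mem=47
  op17 P0: load  L3 → M/I on L3; bus (none); mem=47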